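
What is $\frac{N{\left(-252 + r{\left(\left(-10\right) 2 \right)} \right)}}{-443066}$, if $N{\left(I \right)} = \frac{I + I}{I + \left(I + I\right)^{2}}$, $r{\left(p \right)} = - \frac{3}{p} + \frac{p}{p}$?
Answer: $\frac{5}{1110323396} \approx 4.5032 \cdot 10^{-9}$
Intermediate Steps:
$r{\left(p \right)} = 1 - \frac{3}{p}$ ($r{\left(p \right)} = - \frac{3}{p} + 1 = 1 - \frac{3}{p}$)
$N{\left(I \right)} = \frac{2 I}{I + 4 I^{2}}$ ($N{\left(I \right)} = \frac{2 I}{I + \left(2 I\right)^{2}} = \frac{2 I}{I + 4 I^{2}}$)
$\frac{N{\left(-252 + r{\left(\left(-10\right) 2 \right)} \right)}}{-443066} = \frac{2 \frac{1}{1 + 4 \left(-252 + \frac{-3 - 20}{\left(-10\right) 2}\right)}}{-443066} = \frac{2}{1 + 4 \left(-252 + \frac{-3 - 20}{-20}\right)} \left(- \frac{1}{443066}\right) = \frac{2}{1 + 4 \left(-252 - - \frac{23}{20}\right)} \left(- \frac{1}{443066}\right) = \frac{2}{1 + 4 \left(-252 + \frac{23}{20}\right)} \left(- \frac{1}{443066}\right) = \frac{2}{1 + 4 \left(- \frac{5017}{20}\right)} \left(- \frac{1}{443066}\right) = \frac{2}{1 - \frac{5017}{5}} \left(- \frac{1}{443066}\right) = \frac{2}{- \frac{5012}{5}} \left(- \frac{1}{443066}\right) = 2 \left(- \frac{5}{5012}\right) \left(- \frac{1}{443066}\right) = \left(- \frac{5}{2506}\right) \left(- \frac{1}{443066}\right) = \frac{5}{1110323396}$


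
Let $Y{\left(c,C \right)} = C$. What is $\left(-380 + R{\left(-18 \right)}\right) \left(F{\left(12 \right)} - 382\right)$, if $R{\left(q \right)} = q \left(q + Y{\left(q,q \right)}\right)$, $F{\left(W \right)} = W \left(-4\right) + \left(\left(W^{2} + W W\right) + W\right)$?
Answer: $-34840$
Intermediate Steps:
$F{\left(W \right)} = - 3 W + 2 W^{2}$ ($F{\left(W \right)} = - 4 W + \left(\left(W^{2} + W^{2}\right) + W\right) = - 4 W + \left(2 W^{2} + W\right) = - 4 W + \left(W + 2 W^{2}\right) = - 3 W + 2 W^{2}$)
$R{\left(q \right)} = 2 q^{2}$ ($R{\left(q \right)} = q \left(q + q\right) = q 2 q = 2 q^{2}$)
$\left(-380 + R{\left(-18 \right)}\right) \left(F{\left(12 \right)} - 382\right) = \left(-380 + 2 \left(-18\right)^{2}\right) \left(12 \left(-3 + 2 \cdot 12\right) - 382\right) = \left(-380 + 2 \cdot 324\right) \left(12 \left(-3 + 24\right) - 382\right) = \left(-380 + 648\right) \left(12 \cdot 21 - 382\right) = 268 \left(252 - 382\right) = 268 \left(-130\right) = -34840$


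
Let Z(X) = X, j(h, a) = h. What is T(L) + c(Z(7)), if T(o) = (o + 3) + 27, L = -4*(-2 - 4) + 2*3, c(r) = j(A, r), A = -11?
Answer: 49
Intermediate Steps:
c(r) = -11
L = 30 (L = -4*(-6) + 6 = 24 + 6 = 30)
T(o) = 30 + o (T(o) = (3 + o) + 27 = 30 + o)
T(L) + c(Z(7)) = (30 + 30) - 11 = 60 - 11 = 49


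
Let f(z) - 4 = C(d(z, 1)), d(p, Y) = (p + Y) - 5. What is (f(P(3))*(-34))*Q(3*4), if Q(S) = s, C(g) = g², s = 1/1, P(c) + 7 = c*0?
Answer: -4250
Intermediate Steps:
P(c) = -7 (P(c) = -7 + c*0 = -7 + 0 = -7)
s = 1
d(p, Y) = -5 + Y + p (d(p, Y) = (Y + p) - 5 = -5 + Y + p)
Q(S) = 1
f(z) = 4 + (-4 + z)² (f(z) = 4 + (-5 + 1 + z)² = 4 + (-4 + z)²)
(f(P(3))*(-34))*Q(3*4) = ((4 + (-4 - 7)²)*(-34))*1 = ((4 + (-11)²)*(-34))*1 = ((4 + 121)*(-34))*1 = (125*(-34))*1 = -4250*1 = -4250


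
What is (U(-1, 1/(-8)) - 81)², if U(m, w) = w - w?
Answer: 6561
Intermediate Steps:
U(m, w) = 0
(U(-1, 1/(-8)) - 81)² = (0 - 81)² = (-81)² = 6561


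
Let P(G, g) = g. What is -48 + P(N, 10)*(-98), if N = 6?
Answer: -1028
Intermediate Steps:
-48 + P(N, 10)*(-98) = -48 + 10*(-98) = -48 - 980 = -1028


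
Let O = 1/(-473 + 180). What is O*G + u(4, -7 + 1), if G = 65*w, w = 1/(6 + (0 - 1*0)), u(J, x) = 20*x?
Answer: -211025/1758 ≈ -120.04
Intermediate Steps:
w = ⅙ (w = 1/(6 + (0 + 0)) = 1/(6 + 0) = 1/6 = ⅙ ≈ 0.16667)
G = 65/6 (G = 65*(⅙) = 65/6 ≈ 10.833)
O = -1/293 (O = 1/(-293) = -1/293 ≈ -0.0034130)
O*G + u(4, -7 + 1) = -1/293*65/6 + 20*(-7 + 1) = -65/1758 + 20*(-6) = -65/1758 - 120 = -211025/1758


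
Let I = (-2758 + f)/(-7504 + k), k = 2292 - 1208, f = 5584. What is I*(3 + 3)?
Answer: -1413/535 ≈ -2.6411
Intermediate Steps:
k = 1084
I = -471/1070 (I = (-2758 + 5584)/(-7504 + 1084) = 2826/(-6420) = 2826*(-1/6420) = -471/1070 ≈ -0.44019)
I*(3 + 3) = -471*(3 + 3)/1070 = -471/1070*6 = -1413/535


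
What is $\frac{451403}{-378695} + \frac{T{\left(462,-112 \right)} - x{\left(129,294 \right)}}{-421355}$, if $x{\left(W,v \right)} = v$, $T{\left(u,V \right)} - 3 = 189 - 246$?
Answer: $- \frac{38013825041}{31913006345} \approx -1.1912$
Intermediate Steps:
$T{\left(u,V \right)} = -54$ ($T{\left(u,V \right)} = 3 + \left(189 - 246\right) = 3 - 57 = -54$)
$\frac{451403}{-378695} + \frac{T{\left(462,-112 \right)} - x{\left(129,294 \right)}}{-421355} = \frac{451403}{-378695} + \frac{-54 - 294}{-421355} = 451403 \left(- \frac{1}{378695}\right) + \left(-54 - 294\right) \left(- \frac{1}{421355}\right) = - \frac{451403}{378695} - - \frac{348}{421355} = - \frac{451403}{378695} + \frac{348}{421355} = - \frac{38013825041}{31913006345}$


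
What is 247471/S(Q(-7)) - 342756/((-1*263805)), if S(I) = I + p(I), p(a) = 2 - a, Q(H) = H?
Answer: 21761590889/175870 ≈ 1.2374e+5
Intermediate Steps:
S(I) = 2 (S(I) = I + (2 - I) = 2)
247471/S(Q(-7)) - 342756/((-1*263805)) = 247471/2 - 342756/((-1*263805)) = 247471*(½) - 342756/(-263805) = 247471/2 - 342756*(-1/263805) = 247471/2 + 114252/87935 = 21761590889/175870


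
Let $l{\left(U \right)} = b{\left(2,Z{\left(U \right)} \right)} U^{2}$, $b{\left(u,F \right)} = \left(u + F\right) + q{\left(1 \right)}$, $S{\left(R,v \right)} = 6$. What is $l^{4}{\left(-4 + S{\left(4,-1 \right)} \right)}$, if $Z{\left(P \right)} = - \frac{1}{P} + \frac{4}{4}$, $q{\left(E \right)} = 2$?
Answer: $104976$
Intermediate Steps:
$Z{\left(P \right)} = 1 - \frac{1}{P}$ ($Z{\left(P \right)} = - \frac{1}{P} + 4 \cdot \frac{1}{4} = - \frac{1}{P} + 1 = 1 - \frac{1}{P}$)
$b{\left(u,F \right)} = 2 + F + u$ ($b{\left(u,F \right)} = \left(u + F\right) + 2 = \left(F + u\right) + 2 = 2 + F + u$)
$l{\left(U \right)} = U^{2} \left(4 + \frac{-1 + U}{U}\right)$ ($l{\left(U \right)} = \left(2 + \frac{-1 + U}{U} + 2\right) U^{2} = \left(4 + \frac{-1 + U}{U}\right) U^{2} = U^{2} \left(4 + \frac{-1 + U}{U}\right)$)
$l^{4}{\left(-4 + S{\left(4,-1 \right)} \right)} = \left(\left(-4 + 6\right) \left(-1 + 5 \left(-4 + 6\right)\right)\right)^{4} = \left(2 \left(-1 + 5 \cdot 2\right)\right)^{4} = \left(2 \left(-1 + 10\right)\right)^{4} = \left(2 \cdot 9\right)^{4} = 18^{4} = 104976$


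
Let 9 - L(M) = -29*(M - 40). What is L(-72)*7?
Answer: -22673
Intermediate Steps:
L(M) = -1151 + 29*M (L(M) = 9 - (-29)*(M - 40) = 9 - (-29)*(-40 + M) = 9 - (1160 - 29*M) = 9 + (-1160 + 29*M) = -1151 + 29*M)
L(-72)*7 = (-1151 + 29*(-72))*7 = (-1151 - 2088)*7 = -3239*7 = -22673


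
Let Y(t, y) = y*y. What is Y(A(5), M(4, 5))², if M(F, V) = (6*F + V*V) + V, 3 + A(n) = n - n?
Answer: 8503056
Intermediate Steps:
A(n) = -3 (A(n) = -3 + (n - n) = -3 + 0 = -3)
M(F, V) = V + V² + 6*F (M(F, V) = (6*F + V²) + V = (V² + 6*F) + V = V + V² + 6*F)
Y(t, y) = y²
Y(A(5), M(4, 5))² = ((5 + 5² + 6*4)²)² = ((5 + 25 + 24)²)² = (54²)² = 2916² = 8503056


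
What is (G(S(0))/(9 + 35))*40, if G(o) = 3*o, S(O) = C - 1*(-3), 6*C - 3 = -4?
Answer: 85/11 ≈ 7.7273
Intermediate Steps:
C = -⅙ (C = ½ + (⅙)*(-4) = ½ - ⅔ = -⅙ ≈ -0.16667)
S(O) = 17/6 (S(O) = -⅙ - 1*(-3) = -⅙ + 3 = 17/6)
(G(S(0))/(9 + 35))*40 = ((3*(17/6))/(9 + 35))*40 = ((17/2)/44)*40 = ((17/2)*(1/44))*40 = (17/88)*40 = 85/11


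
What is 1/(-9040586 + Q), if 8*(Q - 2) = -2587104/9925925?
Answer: -9925925/89736159063588 ≈ -1.1061e-7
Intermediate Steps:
Q = 19528462/9925925 (Q = 2 + (-2587104/9925925)/8 = 2 + (-2587104*1/9925925)/8 = 2 + (⅛)*(-2587104/9925925) = 2 - 323388/9925925 = 19528462/9925925 ≈ 1.9674)
1/(-9040586 + Q) = 1/(-9040586 + 19528462/9925925) = 1/(-89736159063588/9925925) = -9925925/89736159063588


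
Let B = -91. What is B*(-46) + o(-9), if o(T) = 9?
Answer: 4195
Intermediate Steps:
B*(-46) + o(-9) = -91*(-46) + 9 = 4186 + 9 = 4195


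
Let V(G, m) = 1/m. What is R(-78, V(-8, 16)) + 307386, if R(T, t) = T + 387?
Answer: 307695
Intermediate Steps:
R(T, t) = 387 + T
R(-78, V(-8, 16)) + 307386 = (387 - 78) + 307386 = 309 + 307386 = 307695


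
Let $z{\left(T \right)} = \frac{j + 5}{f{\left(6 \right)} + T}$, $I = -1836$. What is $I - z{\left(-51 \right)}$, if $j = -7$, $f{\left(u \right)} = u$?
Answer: $- \frac{82622}{45} \approx -1836.0$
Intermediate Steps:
$z{\left(T \right)} = - \frac{2}{6 + T}$ ($z{\left(T \right)} = \frac{-7 + 5}{6 + T} = - \frac{2}{6 + T}$)
$I - z{\left(-51 \right)} = -1836 - - \frac{2}{6 - 51} = -1836 - - \frac{2}{-45} = -1836 - \left(-2\right) \left(- \frac{1}{45}\right) = -1836 - \frac{2}{45} = - \frac{82622}{45}$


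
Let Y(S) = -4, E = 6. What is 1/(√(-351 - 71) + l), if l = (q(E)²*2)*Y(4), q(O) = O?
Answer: -144/41683 - I*√422/83366 ≈ -0.0034546 - 0.00024641*I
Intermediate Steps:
l = -288 (l = (6²*2)*(-4) = (36*2)*(-4) = 72*(-4) = -288)
1/(√(-351 - 71) + l) = 1/(√(-351 - 71) - 288) = 1/(√(-422) - 288) = 1/(I*√422 - 288) = 1/(-288 + I*√422)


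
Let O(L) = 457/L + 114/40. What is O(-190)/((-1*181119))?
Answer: -169/68825220 ≈ -2.4555e-6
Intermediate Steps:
O(L) = 57/20 + 457/L (O(L) = 457/L + 114*(1/40) = 457/L + 57/20 = 57/20 + 457/L)
O(-190)/((-1*181119)) = (57/20 + 457/(-190))/((-1*181119)) = (57/20 + 457*(-1/190))/(-181119) = (57/20 - 457/190)*(-1/181119) = (169/380)*(-1/181119) = -169/68825220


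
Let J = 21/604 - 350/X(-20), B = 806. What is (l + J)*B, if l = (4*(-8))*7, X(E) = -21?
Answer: -151376875/906 ≈ -1.6708e+5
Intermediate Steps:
l = -224 (l = -32*7 = -224)
J = 30263/1812 (J = 21/604 - 350/(-21) = 21*(1/604) - 350*(-1/21) = 21/604 + 50/3 = 30263/1812 ≈ 16.701)
(l + J)*B = (-224 + 30263/1812)*806 = -375625/1812*806 = -151376875/906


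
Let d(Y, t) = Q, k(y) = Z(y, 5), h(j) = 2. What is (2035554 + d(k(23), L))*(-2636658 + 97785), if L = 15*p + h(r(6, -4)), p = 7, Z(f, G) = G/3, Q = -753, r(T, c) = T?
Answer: -5166101319273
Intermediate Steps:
Z(f, G) = G/3 (Z(f, G) = G*(⅓) = G/3)
L = 107 (L = 15*7 + 2 = 105 + 2 = 107)
k(y) = 5/3 (k(y) = (⅓)*5 = 5/3)
d(Y, t) = -753
(2035554 + d(k(23), L))*(-2636658 + 97785) = (2035554 - 753)*(-2636658 + 97785) = 2034801*(-2538873) = -5166101319273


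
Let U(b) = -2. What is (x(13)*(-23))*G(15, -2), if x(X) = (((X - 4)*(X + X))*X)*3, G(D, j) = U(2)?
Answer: 419796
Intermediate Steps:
G(D, j) = -2
x(X) = 6*X²*(-4 + X) (x(X) = (((-4 + X)*(2*X))*X)*3 = ((2*X*(-4 + X))*X)*3 = (2*X²*(-4 + X))*3 = 6*X²*(-4 + X))
(x(13)*(-23))*G(15, -2) = ((6*13²*(-4 + 13))*(-23))*(-2) = ((6*169*9)*(-23))*(-2) = (9126*(-23))*(-2) = -209898*(-2) = 419796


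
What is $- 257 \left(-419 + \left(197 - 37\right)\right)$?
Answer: $66563$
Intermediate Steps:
$- 257 \left(-419 + \left(197 - 37\right)\right) = - 257 \left(-419 + 160\right) = \left(-257\right) \left(-259\right) = 66563$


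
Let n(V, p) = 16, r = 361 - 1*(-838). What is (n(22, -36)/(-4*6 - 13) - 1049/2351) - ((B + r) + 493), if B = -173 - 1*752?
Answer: -66795458/86987 ≈ -767.88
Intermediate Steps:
r = 1199 (r = 361 + 838 = 1199)
B = -925 (B = -173 - 752 = -925)
(n(22, -36)/(-4*6 - 13) - 1049/2351) - ((B + r) + 493) = (16/(-4*6 - 13) - 1049/2351) - ((-925 + 1199) + 493) = (16/(-24 - 13) - 1049*1/2351) - (274 + 493) = (16/(-37) - 1049/2351) - 1*767 = (16*(-1/37) - 1049/2351) - 767 = (-16/37 - 1049/2351) - 767 = -76429/86987 - 767 = -66795458/86987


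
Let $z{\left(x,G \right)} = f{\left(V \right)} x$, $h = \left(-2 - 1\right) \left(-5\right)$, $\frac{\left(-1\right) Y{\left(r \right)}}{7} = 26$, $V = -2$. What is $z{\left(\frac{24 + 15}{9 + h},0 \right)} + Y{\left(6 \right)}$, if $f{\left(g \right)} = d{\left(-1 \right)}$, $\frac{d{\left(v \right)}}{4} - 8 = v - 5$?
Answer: $-169$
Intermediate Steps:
$Y{\left(r \right)} = -182$ ($Y{\left(r \right)} = \left(-7\right) 26 = -182$)
$d{\left(v \right)} = 12 + 4 v$ ($d{\left(v \right)} = 32 + 4 \left(v - 5\right) = 32 + 4 \left(-5 + v\right) = 32 + \left(-20 + 4 v\right) = 12 + 4 v$)
$f{\left(g \right)} = 8$ ($f{\left(g \right)} = 12 + 4 \left(-1\right) = 12 - 4 = 8$)
$h = 15$ ($h = \left(-3\right) \left(-5\right) = 15$)
$z{\left(x,G \right)} = 8 x$
$z{\left(\frac{24 + 15}{9 + h},0 \right)} + Y{\left(6 \right)} = 8 \frac{24 + 15}{9 + 15} - 182 = 8 \cdot \frac{39}{24} - 182 = 8 \cdot 39 \cdot \frac{1}{24} - 182 = 8 \cdot \frac{13}{8} - 182 = 13 - 182 = -169$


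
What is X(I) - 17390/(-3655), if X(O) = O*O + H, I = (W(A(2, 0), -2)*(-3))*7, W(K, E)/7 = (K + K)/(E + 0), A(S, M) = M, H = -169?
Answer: -120061/731 ≈ -164.24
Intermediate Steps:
W(K, E) = 14*K/E (W(K, E) = 7*((K + K)/(E + 0)) = 7*((2*K)/E) = 7*(2*K/E) = 14*K/E)
I = 0 (I = ((14*0/(-2))*(-3))*7 = ((14*0*(-1/2))*(-3))*7 = (0*(-3))*7 = 0*7 = 0)
X(O) = -169 + O**2 (X(O) = O*O - 169 = O**2 - 169 = -169 + O**2)
X(I) - 17390/(-3655) = (-169 + 0**2) - 17390/(-3655) = (-169 + 0) - 17390*(-1/3655) = -169 + 3478/731 = -120061/731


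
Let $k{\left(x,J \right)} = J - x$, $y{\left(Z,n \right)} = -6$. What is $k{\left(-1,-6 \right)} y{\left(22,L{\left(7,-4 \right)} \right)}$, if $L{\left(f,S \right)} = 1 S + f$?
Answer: $30$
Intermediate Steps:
$L{\left(f,S \right)} = S + f$
$k{\left(-1,-6 \right)} y{\left(22,L{\left(7,-4 \right)} \right)} = \left(-6 - -1\right) \left(-6\right) = \left(-6 + 1\right) \left(-6\right) = \left(-5\right) \left(-6\right) = 30$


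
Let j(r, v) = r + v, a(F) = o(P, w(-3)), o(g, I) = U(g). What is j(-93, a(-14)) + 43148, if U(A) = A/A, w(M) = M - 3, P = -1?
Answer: 43056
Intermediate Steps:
w(M) = -3 + M
U(A) = 1
o(g, I) = 1
a(F) = 1
j(-93, a(-14)) + 43148 = (-93 + 1) + 43148 = -92 + 43148 = 43056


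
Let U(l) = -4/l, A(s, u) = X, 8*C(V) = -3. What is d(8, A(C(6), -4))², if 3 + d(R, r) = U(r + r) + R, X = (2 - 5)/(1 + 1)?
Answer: 361/9 ≈ 40.111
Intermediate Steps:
C(V) = -3/8 (C(V) = (⅛)*(-3) = -3/8)
X = -3/2 ≈ -1.5000
A(s, u) = -3/2
d(R, r) = -3 + R - 2/r (d(R, r) = -3 + (-4/(r + r) + R) = -3 + (-4*1/(2*r) + R) = -3 + (-2/r + R) = -3 + (R - 2/r) = -3 + R - 2/r)
d(8, A(C(6), -4))² = (-3 + 8 - 2/(-3/2))² = (-3 + 8 - 2*(-⅔))² = (-3 + 8 + 4/3)² = (19/3)² = 361/9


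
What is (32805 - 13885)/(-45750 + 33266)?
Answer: -4730/3121 ≈ -1.5155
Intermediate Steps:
(32805 - 13885)/(-45750 + 33266) = 18920/(-12484) = 18920*(-1/12484) = -4730/3121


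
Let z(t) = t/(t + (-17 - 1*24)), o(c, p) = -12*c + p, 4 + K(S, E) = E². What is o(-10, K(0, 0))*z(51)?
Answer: 2958/5 ≈ 591.60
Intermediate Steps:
K(S, E) = -4 + E²
o(c, p) = p - 12*c
z(t) = t/(-41 + t) (z(t) = t/(t + (-17 - 24)) = t/(t - 41) = t/(-41 + t))
o(-10, K(0, 0))*z(51) = ((-4 + 0²) - 12*(-10))*(51/(-41 + 51)) = ((-4 + 0) + 120)*(51/10) = (-4 + 120)*(51*(⅒)) = 116*(51/10) = 2958/5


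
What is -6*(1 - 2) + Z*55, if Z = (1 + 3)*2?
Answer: 446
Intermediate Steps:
Z = 8 (Z = 4*2 = 8)
-6*(1 - 2) + Z*55 = -6*(1 - 2) + 8*55 = -6*(-1) + 440 = 6 + 440 = 446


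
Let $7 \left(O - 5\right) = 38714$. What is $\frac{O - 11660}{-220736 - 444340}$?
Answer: $\frac{42871}{4655532} \approx 0.0092086$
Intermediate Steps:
$O = \frac{38749}{7}$ ($O = 5 + \frac{1}{7} \cdot 38714 = 5 + \frac{38714}{7} = \frac{38749}{7} \approx 5535.6$)
$\frac{O - 11660}{-220736 - 444340} = \frac{\frac{38749}{7} - 11660}{-220736 - 444340} = - \frac{42871}{7 \left(-665076\right)} = \left(- \frac{42871}{7}\right) \left(- \frac{1}{665076}\right) = \frac{42871}{4655532}$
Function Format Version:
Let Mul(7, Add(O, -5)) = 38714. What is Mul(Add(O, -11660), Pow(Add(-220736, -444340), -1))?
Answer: Rational(42871, 4655532) ≈ 0.0092086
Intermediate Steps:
O = Rational(38749, 7) (O = Add(5, Mul(Rational(1, 7), 38714)) = Add(5, Rational(38714, 7)) = Rational(38749, 7) ≈ 5535.6)
Mul(Add(O, -11660), Pow(Add(-220736, -444340), -1)) = Mul(Add(Rational(38749, 7), -11660), Pow(Add(-220736, -444340), -1)) = Mul(Rational(-42871, 7), Pow(-665076, -1)) = Mul(Rational(-42871, 7), Rational(-1, 665076)) = Rational(42871, 4655532)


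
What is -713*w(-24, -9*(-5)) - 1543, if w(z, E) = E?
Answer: -33628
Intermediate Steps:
-713*w(-24, -9*(-5)) - 1543 = -(-6417)*(-5) - 1543 = -713*45 - 1543 = -32085 - 1543 = -33628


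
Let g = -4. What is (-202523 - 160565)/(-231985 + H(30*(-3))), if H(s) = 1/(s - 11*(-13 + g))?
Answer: 2201221/1406409 ≈ 1.5651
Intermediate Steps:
H(s) = 1/(187 + s) (H(s) = 1/(s - 11*(-13 - 4)) = 1/(s - 11*(-17)) = 1/(s + 187) = 1/(187 + s))
(-202523 - 160565)/(-231985 + H(30*(-3))) = (-202523 - 160565)/(-231985 + 1/(187 + 30*(-3))) = -363088/(-231985 + 1/(187 - 90)) = -363088/(-231985 + 1/97) = -363088/(-22502544/97) = -363088*(-97/22502544) = 2201221/1406409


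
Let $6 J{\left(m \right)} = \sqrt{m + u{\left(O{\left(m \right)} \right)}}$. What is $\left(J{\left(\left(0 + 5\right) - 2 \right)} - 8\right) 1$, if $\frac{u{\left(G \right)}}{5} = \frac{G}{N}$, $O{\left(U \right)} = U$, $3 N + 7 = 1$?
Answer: $-8 + \frac{i \sqrt{2}}{4} \approx -8.0 + 0.35355 i$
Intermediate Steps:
$N = -2$ ($N = - \frac{7}{3} + \frac{1}{3} \cdot 1 = - \frac{7}{3} + \frac{1}{3} = -2$)
$u{\left(G \right)} = - \frac{5 G}{2}$ ($u{\left(G \right)} = 5 \frac{G}{-2} = 5 G \left(- \frac{1}{2}\right) = 5 \left(- \frac{G}{2}\right) = - \frac{5 G}{2}$)
$J{\left(m \right)} = \frac{\sqrt{6} \sqrt{- m}}{12}$ ($J{\left(m \right)} = \frac{\sqrt{m - \frac{5 m}{2}}}{6} = \frac{\sqrt{- \frac{3 m}{2}}}{6} = \frac{\frac{1}{2} \sqrt{6} \sqrt{- m}}{6} = \frac{\sqrt{6} \sqrt{- m}}{12}$)
$\left(J{\left(\left(0 + 5\right) - 2 \right)} - 8\right) 1 = \left(\frac{\sqrt{6} \sqrt{- (\left(0 + 5\right) - 2)}}{12} - 8\right) 1 = \left(\frac{\sqrt{6} \sqrt{- (5 - 2)}}{12} - 8\right) 1 = \left(\frac{\sqrt{6} \sqrt{\left(-1\right) 3}}{12} - 8\right) 1 = \left(\frac{\sqrt{6} \sqrt{-3}}{12} - 8\right) 1 = \left(\frac{\sqrt{6} i \sqrt{3}}{12} - 8\right) 1 = \left(\frac{i \sqrt{2}}{4} - 8\right) 1 = \left(-8 + \frac{i \sqrt{2}}{4}\right) 1 = -8 + \frac{i \sqrt{2}}{4}$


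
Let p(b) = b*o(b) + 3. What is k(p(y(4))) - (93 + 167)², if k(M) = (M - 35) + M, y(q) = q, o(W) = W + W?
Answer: -67565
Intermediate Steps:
o(W) = 2*W
p(b) = 3 + 2*b² (p(b) = b*(2*b) + 3 = 2*b² + 3 = 3 + 2*b²)
k(M) = -35 + 2*M (k(M) = (-35 + M) + M = -35 + 2*M)
k(p(y(4))) - (93 + 167)² = (-35 + 2*(3 + 2*4²)) - (93 + 167)² = (-35 + 2*(3 + 2*16)) - 1*260² = (-35 + 2*(3 + 32)) - 1*67600 = (-35 + 2*35) - 67600 = (-35 + 70) - 67600 = 35 - 67600 = -67565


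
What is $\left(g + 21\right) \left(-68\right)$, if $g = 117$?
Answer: $-9384$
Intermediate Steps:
$\left(g + 21\right) \left(-68\right) = \left(117 + 21\right) \left(-68\right) = 138 \left(-68\right) = -9384$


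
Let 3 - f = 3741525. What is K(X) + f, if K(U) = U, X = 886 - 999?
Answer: -3741635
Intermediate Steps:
f = -3741522 (f = 3 - 1*3741525 = 3 - 3741525 = -3741522)
X = -113
K(X) + f = -113 - 3741522 = -3741635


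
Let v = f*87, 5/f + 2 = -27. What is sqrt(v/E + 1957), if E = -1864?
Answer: sqrt(1699904158)/932 ≈ 44.238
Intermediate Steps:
f = -5/29 (f = 5/(-2 - 27) = 5/(-29) = 5*(-1/29) = -5/29 ≈ -0.17241)
v = -15 (v = -5/29*87 = -15)
sqrt(v/E + 1957) = sqrt(-15/(-1864) + 1957) = sqrt(-15*(-1/1864) + 1957) = sqrt(15/1864 + 1957) = sqrt(3647863/1864) = sqrt(1699904158)/932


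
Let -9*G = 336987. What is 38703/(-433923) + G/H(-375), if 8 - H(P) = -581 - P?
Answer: -774079111/4421882 ≈ -175.06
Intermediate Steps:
G = -37443 (G = -⅑*336987 = -37443)
H(P) = 589 + P (H(P) = 8 - (-581 - P) = 8 + (581 + P) = 589 + P)
38703/(-433923) + G/H(-375) = 38703/(-433923) - 37443/(589 - 375) = 38703*(-1/433923) - 37443/214 = -1843/20663 - 37443*1/214 = -1843/20663 - 37443/214 = -774079111/4421882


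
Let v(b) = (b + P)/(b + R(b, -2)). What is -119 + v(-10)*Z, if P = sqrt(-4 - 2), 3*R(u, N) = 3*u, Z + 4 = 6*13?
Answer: -82 - 37*I*sqrt(6)/10 ≈ -82.0 - 9.0631*I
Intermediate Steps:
Z = 74 (Z = -4 + 6*13 = -4 + 78 = 74)
R(u, N) = u (R(u, N) = (3*u)/3 = u)
P = I*sqrt(6) (P = sqrt(-6) = I*sqrt(6) ≈ 2.4495*I)
v(b) = (b + I*sqrt(6))/(2*b) (v(b) = (b + I*sqrt(6))/(b + b) = (b + I*sqrt(6))/((2*b)) = (b + I*sqrt(6))*(1/(2*b)) = (b + I*sqrt(6))/(2*b))
-119 + v(-10)*Z = -119 + ((1/2)*(-10 + I*sqrt(6))/(-10))*74 = -119 + ((1/2)*(-1/10)*(-10 + I*sqrt(6)))*74 = -119 + (1/2 - I*sqrt(6)/20)*74 = -119 + (37 - 37*I*sqrt(6)/10) = -82 - 37*I*sqrt(6)/10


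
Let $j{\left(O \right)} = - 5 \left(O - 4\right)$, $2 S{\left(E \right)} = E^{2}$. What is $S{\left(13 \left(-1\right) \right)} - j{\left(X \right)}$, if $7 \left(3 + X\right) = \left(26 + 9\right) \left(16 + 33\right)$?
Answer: $\frac{2549}{2} \approx 1274.5$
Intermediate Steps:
$S{\left(E \right)} = \frac{E^{2}}{2}$
$X = 242$ ($X = -3 + \frac{\left(26 + 9\right) \left(16 + 33\right)}{7} = -3 + \frac{35 \cdot 49}{7} = -3 + \frac{1}{7} \cdot 1715 = -3 + 245 = 242$)
$j{\left(O \right)} = 20 - 5 O$ ($j{\left(O \right)} = - 5 \left(-4 + O\right) = 20 - 5 O$)
$S{\left(13 \left(-1\right) \right)} - j{\left(X \right)} = \frac{\left(13 \left(-1\right)\right)^{2}}{2} - \left(20 - 1210\right) = \frac{\left(-13\right)^{2}}{2} - \left(20 - 1210\right) = \frac{1}{2} \cdot 169 - -1190 = \frac{169}{2} + 1190 = \frac{2549}{2}$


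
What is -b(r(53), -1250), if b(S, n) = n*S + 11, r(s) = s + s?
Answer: 132489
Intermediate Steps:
r(s) = 2*s
b(S, n) = 11 + S*n (b(S, n) = S*n + 11 = 11 + S*n)
-b(r(53), -1250) = -(11 + (2*53)*(-1250)) = -(11 + 106*(-1250)) = -(11 - 132500) = -1*(-132489) = 132489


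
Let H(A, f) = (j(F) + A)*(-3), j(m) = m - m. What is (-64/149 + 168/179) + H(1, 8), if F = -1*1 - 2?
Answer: -66437/26671 ≈ -2.4910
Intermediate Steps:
F = -3 (F = -1 - 2 = -3)
j(m) = 0
H(A, f) = -3*A (H(A, f) = (0 + A)*(-3) = A*(-3) = -3*A)
(-64/149 + 168/179) + H(1, 8) = (-64/149 + 168/179) - 3*1 = (-64*1/149 + 168*(1/179)) - 3 = (-64/149 + 168/179) - 3 = 13576/26671 - 3 = -66437/26671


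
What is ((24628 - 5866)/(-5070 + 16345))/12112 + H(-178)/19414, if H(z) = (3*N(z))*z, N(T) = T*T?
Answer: -577635152257833/662807549800 ≈ -871.50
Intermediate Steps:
N(T) = T²
H(z) = 3*z³ (H(z) = (3*z²)*z = 3*z³)
((24628 - 5866)/(-5070 + 16345))/12112 + H(-178)/19414 = ((24628 - 5866)/(-5070 + 16345))/12112 + (3*(-178)³)/19414 = (18762/11275)*(1/12112) + (3*(-5639752))*(1/19414) = (18762*(1/11275))*(1/12112) - 16919256*1/19414 = (18762/11275)*(1/12112) - 8459628/9707 = 9381/68281400 - 8459628/9707 = -577635152257833/662807549800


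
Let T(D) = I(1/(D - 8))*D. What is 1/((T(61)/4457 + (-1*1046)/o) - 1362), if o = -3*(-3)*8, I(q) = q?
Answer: -8503956/11705929459 ≈ -0.00072647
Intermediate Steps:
o = 72 (o = 9*8 = 72)
T(D) = D/(-8 + D) (T(D) = D/(D - 8) = D/(-8 + D))
1/((T(61)/4457 + (-1*1046)/o) - 1362) = 1/(((61/(-8 + 61))/4457 - 1*1046/72) - 1362) = 1/(((61/53)*(1/4457) - 1046*1/72) - 1362) = 1/(((61*(1/53))*(1/4457) - 523/36) - 1362) = 1/(((61/53)*(1/4457) - 523/36) - 1362) = 1/((61/236221 - 523/36) - 1362) = 1/(-123541387/8503956 - 1362) = 1/(-11705929459/8503956) = -8503956/11705929459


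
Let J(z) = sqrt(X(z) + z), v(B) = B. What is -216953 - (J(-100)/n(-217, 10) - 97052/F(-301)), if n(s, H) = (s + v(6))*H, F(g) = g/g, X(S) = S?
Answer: -119901 + I*sqrt(2)/211 ≈ -1.199e+5 + 0.0067024*I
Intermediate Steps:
F(g) = 1
n(s, H) = H*(6 + s) (n(s, H) = (s + 6)*H = (6 + s)*H = H*(6 + s))
J(z) = sqrt(2)*sqrt(z) (J(z) = sqrt(z + z) = sqrt(2*z) = sqrt(2)*sqrt(z))
-216953 - (J(-100)/n(-217, 10) - 97052/F(-301)) = -216953 - ((sqrt(2)*sqrt(-100))/((10*(6 - 217))) - 97052/1) = -216953 - ((sqrt(2)*(10*I))/((10*(-211))) - 97052*1) = -216953 - ((10*I*sqrt(2))/(-2110) - 97052) = -216953 - ((10*I*sqrt(2))*(-1/2110) - 97052) = -216953 - (-I*sqrt(2)/211 - 97052) = -216953 - (-97052 - I*sqrt(2)/211) = -216953 + (97052 + I*sqrt(2)/211) = -119901 + I*sqrt(2)/211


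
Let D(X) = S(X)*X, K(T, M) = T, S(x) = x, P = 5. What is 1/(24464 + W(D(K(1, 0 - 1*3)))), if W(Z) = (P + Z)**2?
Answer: 1/24500 ≈ 4.0816e-5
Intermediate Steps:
D(X) = X**2 (D(X) = X*X = X**2)
W(Z) = (5 + Z)**2
1/(24464 + W(D(K(1, 0 - 1*3)))) = 1/(24464 + (5 + 1**2)**2) = 1/(24464 + (5 + 1)**2) = 1/(24464 + 6**2) = 1/(24464 + 36) = 1/24500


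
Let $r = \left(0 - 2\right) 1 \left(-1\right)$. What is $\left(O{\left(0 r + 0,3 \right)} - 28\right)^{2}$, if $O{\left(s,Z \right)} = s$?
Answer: $784$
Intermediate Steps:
$r = 2$ ($r = \left(0 - 2\right) 1 \left(-1\right) = \left(-2\right) 1 \left(-1\right) = \left(-2\right) \left(-1\right) = 2$)
$\left(O{\left(0 r + 0,3 \right)} - 28\right)^{2} = \left(\left(0 \cdot 2 + 0\right) - 28\right)^{2} = \left(\left(0 + 0\right) - 28\right)^{2} = \left(0 - 28\right)^{2} = \left(-28\right)^{2} = 784$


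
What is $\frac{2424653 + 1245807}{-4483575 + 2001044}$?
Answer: $- \frac{3670460}{2482531} \approx -1.4785$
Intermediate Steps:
$\frac{2424653 + 1245807}{-4483575 + 2001044} = \frac{3670460}{-2482531} = 3670460 \left(- \frac{1}{2482531}\right) = - \frac{3670460}{2482531}$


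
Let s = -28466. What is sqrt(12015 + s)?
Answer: I*sqrt(16451) ≈ 128.26*I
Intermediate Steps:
sqrt(12015 + s) = sqrt(12015 - 28466) = sqrt(-16451) = I*sqrt(16451)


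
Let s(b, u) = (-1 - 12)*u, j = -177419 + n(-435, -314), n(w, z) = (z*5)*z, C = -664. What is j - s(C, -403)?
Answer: 310322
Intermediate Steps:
n(w, z) = 5*z² (n(w, z) = (5*z)*z = 5*z²)
j = 315561 (j = -177419 + 5*(-314)² = -177419 + 5*98596 = -177419 + 492980 = 315561)
s(b, u) = -13*u
j - s(C, -403) = 315561 - (-13)*(-403) = 315561 - 1*5239 = 315561 - 5239 = 310322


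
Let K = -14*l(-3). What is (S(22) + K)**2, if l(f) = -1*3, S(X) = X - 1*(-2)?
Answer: 4356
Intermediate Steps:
S(X) = 2 + X (S(X) = X + 2 = 2 + X)
l(f) = -3
K = 42 (K = -14*(-3) = 42)
(S(22) + K)**2 = ((2 + 22) + 42)**2 = (24 + 42)**2 = 66**2 = 4356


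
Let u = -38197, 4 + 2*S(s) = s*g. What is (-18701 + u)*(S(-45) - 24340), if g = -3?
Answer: 1381170501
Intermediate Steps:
S(s) = -2 - 3*s/2 (S(s) = -2 + (s*(-3))/2 = -2 + (-3*s)/2 = -2 - 3*s/2)
(-18701 + u)*(S(-45) - 24340) = (-18701 - 38197)*((-2 - 3/2*(-45)) - 24340) = -56898*((-2 + 135/2) - 24340) = -56898*(131/2 - 24340) = -56898*(-48549/2) = 1381170501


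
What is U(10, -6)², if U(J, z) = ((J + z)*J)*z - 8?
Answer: 61504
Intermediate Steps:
U(J, z) = -8 + J*z*(J + z) (U(J, z) = (J*(J + z))*z - 8 = J*z*(J + z) - 8 = -8 + J*z*(J + z))
U(10, -6)² = (-8 + 10*(-6)² - 6*10²)² = (-8 + 10*36 - 6*100)² = (-8 + 360 - 600)² = (-248)² = 61504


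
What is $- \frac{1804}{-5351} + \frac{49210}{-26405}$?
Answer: $- \frac{43137618}{28258631} \approx -1.5265$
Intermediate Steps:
$- \frac{1804}{-5351} + \frac{49210}{-26405} = \left(-1804\right) \left(- \frac{1}{5351}\right) + 49210 \left(- \frac{1}{26405}\right) = \frac{1804}{5351} - \frac{9842}{5281} = - \frac{43137618}{28258631}$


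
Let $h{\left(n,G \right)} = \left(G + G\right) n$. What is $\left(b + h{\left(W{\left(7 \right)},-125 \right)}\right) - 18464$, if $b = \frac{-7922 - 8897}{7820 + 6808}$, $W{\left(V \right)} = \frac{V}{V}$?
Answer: $- \frac{273765211}{14628} \approx -18715.0$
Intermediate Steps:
$W{\left(V \right)} = 1$
$h{\left(n,G \right)} = 2 G n$
$b = - \frac{16819}{14628} \approx -1.1498$
$\left(b + h{\left(W{\left(7 \right)},-125 \right)}\right) - 18464 = \left(- \frac{16819}{14628} + 2 \left(-125\right) 1\right) - 18464 = \left(- \frac{16819}{14628} - 250\right) - 18464 = - \frac{3673819}{14628} - 18464 = - \frac{273765211}{14628}$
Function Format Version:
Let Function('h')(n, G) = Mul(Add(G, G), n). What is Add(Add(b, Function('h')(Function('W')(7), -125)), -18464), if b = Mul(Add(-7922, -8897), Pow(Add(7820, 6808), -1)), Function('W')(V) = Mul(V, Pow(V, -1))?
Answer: Rational(-273765211, 14628) ≈ -18715.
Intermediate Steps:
Function('W')(V) = 1
Function('h')(n, G) = Mul(2, G, n) (Function('h')(n, G) = Mul(Mul(2, G), n) = Mul(2, G, n))
b = Rational(-16819, 14628) (b = Mul(-16819, Pow(14628, -1)) = Mul(-16819, Rational(1, 14628)) = Rational(-16819, 14628) ≈ -1.1498)
Add(Add(b, Function('h')(Function('W')(7), -125)), -18464) = Add(Add(Rational(-16819, 14628), Mul(2, -125, 1)), -18464) = Add(Add(Rational(-16819, 14628), -250), -18464) = Add(Rational(-3673819, 14628), -18464) = Rational(-273765211, 14628)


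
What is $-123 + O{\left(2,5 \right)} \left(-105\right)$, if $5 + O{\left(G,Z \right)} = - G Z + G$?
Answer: $1242$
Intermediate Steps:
$O{\left(G,Z \right)} = -5 + G - G Z$ ($O{\left(G,Z \right)} = -5 + \left(- G Z + G\right) = -5 - \left(- G + G Z\right) = -5 + G - G Z$)
$-123 + O{\left(2,5 \right)} \left(-105\right) = -123 + \left(-5 + 2 - 2 \cdot 5\right) \left(-105\right) = -123 + \left(-5 + 2 - 10\right) \left(-105\right) = -123 - -1365 = -123 + 1365 = 1242$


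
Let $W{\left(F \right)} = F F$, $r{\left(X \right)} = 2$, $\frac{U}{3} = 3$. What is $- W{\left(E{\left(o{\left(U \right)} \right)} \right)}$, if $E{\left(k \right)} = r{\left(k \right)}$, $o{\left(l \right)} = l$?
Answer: $-4$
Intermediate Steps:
$U = 9$ ($U = 3 \cdot 3 = 9$)
$E{\left(k \right)} = 2$
$W{\left(F \right)} = F^{2}$
$- W{\left(E{\left(o{\left(U \right)} \right)} \right)} = - 2^{2} = \left(-1\right) 4 = -4$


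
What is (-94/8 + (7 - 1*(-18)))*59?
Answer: 3127/4 ≈ 781.75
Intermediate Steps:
(-94/8 + (7 - 1*(-18)))*59 = (-94*1/8 + (7 + 18))*59 = (-47/4 + 25)*59 = (53/4)*59 = 3127/4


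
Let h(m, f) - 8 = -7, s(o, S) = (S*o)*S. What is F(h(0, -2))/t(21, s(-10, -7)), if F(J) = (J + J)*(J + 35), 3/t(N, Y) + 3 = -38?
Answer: -984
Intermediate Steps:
s(o, S) = o*S²
h(m, f) = 1 (h(m, f) = 8 - 7 = 1)
t(N, Y) = -3/41 (t(N, Y) = 3/(-3 - 38) = 3/(-41) = 3*(-1/41) = -3/41)
F(J) = 2*J*(35 + J) (F(J) = (2*J)*(35 + J) = 2*J*(35 + J))
F(h(0, -2))/t(21, s(-10, -7)) = (2*1*(35 + 1))/(-3/41) = (2*1*36)*(-41/3) = 72*(-41/3) = -984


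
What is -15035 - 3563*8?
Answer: -43539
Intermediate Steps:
-15035 - 3563*8 = -15035 - 1*28504 = -15035 - 28504 = -43539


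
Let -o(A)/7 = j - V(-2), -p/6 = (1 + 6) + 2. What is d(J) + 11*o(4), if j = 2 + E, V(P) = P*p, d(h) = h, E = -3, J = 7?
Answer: 8400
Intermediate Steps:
p = -54 (p = -6*((1 + 6) + 2) = -6*(7 + 2) = -6*9 = -54)
V(P) = -54*P (V(P) = P*(-54) = -54*P)
j = -1 (j = 2 - 3 = -1)
o(A) = 763 (o(A) = -7*(-1 - (-54)*(-2)) = -7*(-1 - 1*108) = -7*(-1 - 108) = -7*(-109) = 763)
d(J) + 11*o(4) = 7 + 11*763 = 7 + 8393 = 8400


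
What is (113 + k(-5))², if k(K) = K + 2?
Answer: 12100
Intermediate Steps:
k(K) = 2 + K
(113 + k(-5))² = (113 + (2 - 5))² = (113 - 3)² = 110² = 12100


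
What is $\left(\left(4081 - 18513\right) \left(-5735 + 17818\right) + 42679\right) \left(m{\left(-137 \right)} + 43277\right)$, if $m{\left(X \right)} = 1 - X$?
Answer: $-7568935369455$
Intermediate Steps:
$\left(\left(4081 - 18513\right) \left(-5735 + 17818\right) + 42679\right) \left(m{\left(-137 \right)} + 43277\right) = \left(\left(4081 - 18513\right) \left(-5735 + 17818\right) + 42679\right) \left(\left(1 - -137\right) + 43277\right) = \left(\left(-14432\right) 12083 + 42679\right) \left(\left(1 + 137\right) + 43277\right) = \left(-174381856 + 42679\right) \left(138 + 43277\right) = \left(-174339177\right) 43415 = -7568935369455$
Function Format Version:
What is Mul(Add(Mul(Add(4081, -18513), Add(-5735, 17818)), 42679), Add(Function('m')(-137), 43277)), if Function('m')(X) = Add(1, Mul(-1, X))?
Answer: -7568935369455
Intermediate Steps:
Mul(Add(Mul(Add(4081, -18513), Add(-5735, 17818)), 42679), Add(Function('m')(-137), 43277)) = Mul(Add(Mul(Add(4081, -18513), Add(-5735, 17818)), 42679), Add(Add(1, Mul(-1, -137)), 43277)) = Mul(Add(Mul(-14432, 12083), 42679), Add(Add(1, 137), 43277)) = Mul(Add(-174381856, 42679), Add(138, 43277)) = Mul(-174339177, 43415) = -7568935369455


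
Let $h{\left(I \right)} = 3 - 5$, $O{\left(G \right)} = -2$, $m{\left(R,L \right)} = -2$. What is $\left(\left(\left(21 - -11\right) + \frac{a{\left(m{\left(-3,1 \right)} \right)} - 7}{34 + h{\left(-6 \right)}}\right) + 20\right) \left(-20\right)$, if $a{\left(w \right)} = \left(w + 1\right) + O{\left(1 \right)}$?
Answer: $- \frac{4135}{4} \approx -1033.8$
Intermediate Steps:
$a{\left(w \right)} = -1 + w$ ($a{\left(w \right)} = \left(w + 1\right) - 2 = \left(1 + w\right) - 2 = -1 + w$)
$h{\left(I \right)} = -2$ ($h{\left(I \right)} = 3 - 5 = -2$)
$\left(\left(\left(21 - -11\right) + \frac{a{\left(m{\left(-3,1 \right)} \right)} - 7}{34 + h{\left(-6 \right)}}\right) + 20\right) \left(-20\right) = \left(\left(\left(21 - -11\right) + \frac{\left(-1 - 2\right) - 7}{34 - 2}\right) + 20\right) \left(-20\right) = \left(\left(\left(21 + 11\right) + \frac{-3 - 7}{32}\right) + 20\right) \left(-20\right) = \left(\left(32 - \frac{5}{16}\right) + 20\right) \left(-20\right) = \left(\frac{507}{16} + 20\right) \left(-20\right) = \frac{827}{16} \left(-20\right) = - \frac{4135}{4}$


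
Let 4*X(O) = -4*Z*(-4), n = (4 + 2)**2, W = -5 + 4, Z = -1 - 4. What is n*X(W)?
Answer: -720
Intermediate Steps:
Z = -5
W = -1
n = 36 (n = 6**2 = 36)
X(O) = -20 (X(O) = (-4*(-5)*(-4))/4 = (20*(-4))/4 = (1/4)*(-80) = -20)
n*X(W) = 36*(-20) = -720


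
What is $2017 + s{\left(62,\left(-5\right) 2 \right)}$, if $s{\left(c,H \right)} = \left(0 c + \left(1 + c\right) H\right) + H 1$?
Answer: $1377$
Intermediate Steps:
$s{\left(c,H \right)} = H + H \left(1 + c\right)$ ($s{\left(c,H \right)} = \left(0 + H \left(1 + c\right)\right) + H = H \left(1 + c\right) + H = H + H \left(1 + c\right)$)
$2017 + s{\left(62,\left(-5\right) 2 \right)} = 2017 + \left(-5\right) 2 \left(2 + 62\right) = 2017 - 640 = 1377$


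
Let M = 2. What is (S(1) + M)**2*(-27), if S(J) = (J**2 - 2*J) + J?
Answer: -108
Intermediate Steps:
S(J) = J**2 - J
(S(1) + M)**2*(-27) = (1*(-1 + 1) + 2)**2*(-27) = (1*0 + 2)**2*(-27) = (0 + 2)**2*(-27) = 2**2*(-27) = 4*(-27) = -108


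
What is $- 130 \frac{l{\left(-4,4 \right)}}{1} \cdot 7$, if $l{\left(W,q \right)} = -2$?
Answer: $1820$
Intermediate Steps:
$- 130 \frac{l{\left(-4,4 \right)}}{1} \cdot 7 = - 130 \cdot 1^{-1} \left(-2\right) 7 = - 130 \cdot 1 \left(-2\right) 7 = - 130 \left(\left(-2\right) 7\right) = \left(-130\right) \left(-14\right) = 1820$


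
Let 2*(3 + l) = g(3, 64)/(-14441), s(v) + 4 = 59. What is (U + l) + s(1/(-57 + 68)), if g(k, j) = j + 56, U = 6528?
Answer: 95021720/14441 ≈ 6580.0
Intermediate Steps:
g(k, j) = 56 + j
s(v) = 55 (s(v) = -4 + 59 = 55)
l = -43383/14441 (l = -3 + ((56 + 64)/(-14441))/2 = -3 + (120*(-1/14441))/2 = -3 + (½)*(-120/14441) = -3 - 60/14441 = -43383/14441 ≈ -3.0042)
(U + l) + s(1/(-57 + 68)) = (6528 - 43383/14441) + 55 = 94227465/14441 + 55 = 95021720/14441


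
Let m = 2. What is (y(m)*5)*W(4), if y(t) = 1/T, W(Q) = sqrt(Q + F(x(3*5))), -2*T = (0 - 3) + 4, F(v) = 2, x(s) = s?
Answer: -10*sqrt(6) ≈ -24.495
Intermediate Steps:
T = -1/2 (T = -((0 - 3) + 4)/2 = -(-3 + 4)/2 = -1/2*1 = -1/2 ≈ -0.50000)
W(Q) = sqrt(2 + Q) (W(Q) = sqrt(Q + 2) = sqrt(2 + Q))
y(t) = -2 (y(t) = 1/(-1/2) = -2)
(y(m)*5)*W(4) = (-2*5)*sqrt(2 + 4) = -10*sqrt(6)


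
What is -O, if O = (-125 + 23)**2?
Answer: -10404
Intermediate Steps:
O = 10404 (O = (-102)**2 = 10404)
-O = -1*10404 = -10404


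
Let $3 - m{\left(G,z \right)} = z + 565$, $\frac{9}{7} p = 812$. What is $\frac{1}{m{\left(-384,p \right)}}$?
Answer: $- \frac{9}{10742} \approx -0.00083783$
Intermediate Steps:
$p = \frac{5684}{9}$ ($p = \frac{7}{9} \cdot 812 = \frac{5684}{9} \approx 631.56$)
$m{\left(G,z \right)} = -562 - z$ ($m{\left(G,z \right)} = 3 - \left(z + 565\right) = 3 - \left(565 + z\right) = -562 - z$)
$\frac{1}{m{\left(-384,p \right)}} = \frac{1}{-562 - \frac{5684}{9}} = \frac{1}{- \frac{10742}{9}} = - \frac{9}{10742}$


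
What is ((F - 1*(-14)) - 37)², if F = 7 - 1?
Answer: 289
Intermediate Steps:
F = 6
((F - 1*(-14)) - 37)² = ((6 - 1*(-14)) - 37)² = ((6 + 14) - 37)² = (20 - 37)² = (-17)² = 289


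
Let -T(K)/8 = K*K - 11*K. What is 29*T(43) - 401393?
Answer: -720625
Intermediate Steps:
T(K) = -8*K² + 88*K (T(K) = -8*(K*K - 11*K) = -8*(K² - 11*K) = -8*K² + 88*K)
29*T(43) - 401393 = 29*(8*43*(11 - 1*43)) - 401393 = 29*(8*43*(11 - 43)) - 401393 = 29*(8*43*(-32)) - 401393 = 29*(-11008) - 401393 = -319232 - 401393 = -720625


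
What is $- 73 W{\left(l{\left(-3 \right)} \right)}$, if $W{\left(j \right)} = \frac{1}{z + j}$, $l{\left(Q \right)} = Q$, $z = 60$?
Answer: $- \frac{73}{57} \approx -1.2807$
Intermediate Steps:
$W{\left(j \right)} = \frac{1}{60 + j}$
$- 73 W{\left(l{\left(-3 \right)} \right)} = - \frac{73}{60 - 3} = - \frac{73}{57}$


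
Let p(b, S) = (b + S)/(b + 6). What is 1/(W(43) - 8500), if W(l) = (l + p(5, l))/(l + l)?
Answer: -946/8040479 ≈ -0.00011765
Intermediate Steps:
p(b, S) = (S + b)/(6 + b)
W(l) = (5/11 + 12*l/11)/(2*l) (W(l) = (l + (l + 5)/(6 + 5))/(l + l) = (l + (5 + l)/11)/((2*l)) = (l + (5 + l)/11)*(1/(2*l)) = (l + (5/11 + l/11))*(1/(2*l)) = (5/11 + 12*l/11)*(1/(2*l)) = (5/11 + 12*l/11)/(2*l))
1/(W(43) - 8500) = 1/((1/22)*(5 + 12*43)/43 - 8500) = 1/((1/22)*(1/43)*(5 + 516) - 8500) = 1/((1/22)*(1/43)*521 - 8500) = 1/(521/946 - 8500) = 1/(-8040479/946) = -946/8040479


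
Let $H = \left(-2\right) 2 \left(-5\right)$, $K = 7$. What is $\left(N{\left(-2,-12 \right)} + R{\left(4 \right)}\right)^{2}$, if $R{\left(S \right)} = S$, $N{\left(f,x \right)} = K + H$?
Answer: $961$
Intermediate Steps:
$H = 20$ ($H = \left(-4\right) \left(-5\right) = 20$)
$N{\left(f,x \right)} = 27$ ($N{\left(f,x \right)} = 7 + 20 = 27$)
$\left(N{\left(-2,-12 \right)} + R{\left(4 \right)}\right)^{2} = \left(27 + 4\right)^{2} = 31^{2} = 961$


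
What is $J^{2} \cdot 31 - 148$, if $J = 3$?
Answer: $131$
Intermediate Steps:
$J^{2} \cdot 31 - 148 = 3^{2} \cdot 31 - 148 = 9 \cdot 31 - 148 = 279 - 148 = 131$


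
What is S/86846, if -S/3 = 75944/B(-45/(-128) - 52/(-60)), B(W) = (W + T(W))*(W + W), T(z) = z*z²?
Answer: -774033301831680000/2175447998233160143 ≈ -0.35580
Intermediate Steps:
T(z) = z³
B(W) = 2*W*(W + W³) (B(W) = (W + W³)*(W + W) = (W + W³)*(2*W) = 2*W*(W + W³))
S = -1548066603663360000/50098979762641 (S = -227832/(2*(-45/(-128) - 52/(-60))²*(1 + (-45/(-128) - 52/(-60))²)) = -227832/(2*(-45*(-1/128) - 52*(-1/60))²*(1 + (-45*(-1/128) - 52*(-1/60))²)) = -227832/(2*(45/128 + 13/15)²*(1 + (45/128 + 13/15)²)) = -227832/(2*(2339/1920)²*(1 + (2339/1920)²)) = -227832/(2*(5470921/3686400)*(1 + 5470921/3686400)) = -227832/(2*(5470921/3686400)*(9157321/3686400)) = -227832/50098979762641/6794772480000 = -227832*6794772480000/50098979762641 = -3*516022201221120000/50098979762641 = -1548066603663360000/50098979762641 ≈ -30900.)
S/86846 = -1548066603663360000/50098979762641/86846 = -1548066603663360000/50098979762641*1/86846 = -774033301831680000/2175447998233160143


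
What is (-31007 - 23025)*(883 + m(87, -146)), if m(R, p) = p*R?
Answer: 638604208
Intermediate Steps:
m(R, p) = R*p
(-31007 - 23025)*(883 + m(87, -146)) = (-31007 - 23025)*(883 + 87*(-146)) = -54032*(883 - 12702) = -54032*(-11819) = 638604208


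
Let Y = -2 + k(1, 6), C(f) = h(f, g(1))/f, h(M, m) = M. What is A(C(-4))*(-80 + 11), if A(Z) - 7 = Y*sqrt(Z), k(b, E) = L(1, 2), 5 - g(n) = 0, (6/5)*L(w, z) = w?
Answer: -805/2 ≈ -402.50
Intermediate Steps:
L(w, z) = 5*w/6
g(n) = 5 (g(n) = 5 - 1*0 = 5 + 0 = 5)
k(b, E) = 5/6 (k(b, E) = (5/6)*1 = 5/6)
C(f) = 1 (C(f) = f/f = 1)
Y = -7/6 (Y = -2 + 5/6 = -7/6 ≈ -1.1667)
A(Z) = 7 - 7*sqrt(Z)/6
A(C(-4))*(-80 + 11) = (7 - 7*sqrt(1)/6)*(-80 + 11) = (7 - 7/6*1)*(-69) = (7 - 7/6)*(-69) = (35/6)*(-69) = -805/2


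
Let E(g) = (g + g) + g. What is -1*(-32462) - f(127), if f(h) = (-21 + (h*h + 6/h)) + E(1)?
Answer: 2076571/127 ≈ 16351.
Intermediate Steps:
E(g) = 3*g (E(g) = 2*g + g = 3*g)
f(h) = -18 + h² + 6/h (f(h) = (-21 + (h*h + 6/h)) + 3*1 = (-21 + (h² + 6/h)) + 3 = (-21 + h² + 6/h) + 3 = -18 + h² + 6/h)
-1*(-32462) - f(127) = -1*(-32462) - (-18 + 127² + 6/127) = 32462 - (-18 + 16129 + 6*(1/127)) = 32462 - (-18 + 16129 + 6/127) = 32462 - 1*2046103/127 = 32462 - 2046103/127 = 2076571/127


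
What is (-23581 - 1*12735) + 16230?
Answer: -20086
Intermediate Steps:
(-23581 - 1*12735) + 16230 = (-23581 - 12735) + 16230 = -36316 + 16230 = -20086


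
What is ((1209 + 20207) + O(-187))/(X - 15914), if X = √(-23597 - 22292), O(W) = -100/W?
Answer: -584714232/434562755 - 4004892*I*√45889/47367340295 ≈ -1.3455 - 0.018112*I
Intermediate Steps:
X = I*√45889 (X = √(-45889) = I*√45889 ≈ 214.22*I)
((1209 + 20207) + O(-187))/(X - 15914) = ((1209 + 20207) - 100/(-187))/(I*√45889 - 15914) = (21416 - 100*(-1/187))/(-15914 + I*√45889) = (21416 + 100/187)/(-15914 + I*√45889) = 4004892/(187*(-15914 + I*√45889))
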